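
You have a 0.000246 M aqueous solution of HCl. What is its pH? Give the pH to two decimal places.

HCl is a strong acid and dissociates completely, so [H+] = 0.000246 M.
pH = -log(0.000246) = 3.61

pH = 3.61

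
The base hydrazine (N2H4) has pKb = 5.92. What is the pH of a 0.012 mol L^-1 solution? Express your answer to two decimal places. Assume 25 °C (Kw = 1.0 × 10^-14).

pH = 10.08

N2H4 + H2O ⇌ N2H5+ + OH-
Kb = 10^(−5.92) = 1.20 × 10^-6
From the ICE table, Kb = [OH-]²/(0.012 − [OH-]) = 1.20 × 10^-6.
Neglecting [OH-] in the denominator: [OH-] = √(1.20 × 10^-6 × 0.012) = 1.20 × 10^-4 M
pOH = 3.92, so pH = 14.00 − pOH = 10.08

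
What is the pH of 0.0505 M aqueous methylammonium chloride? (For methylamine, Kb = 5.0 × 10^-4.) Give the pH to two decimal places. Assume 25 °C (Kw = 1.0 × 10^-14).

CH3NH3+ is the conjugate acid of the weak base CH3NH2.
Ka = Kw/Kb = 1.0×10^-14 / 5.0 × 10^-4 = 2.00 × 10^-11
From the ICE table, Ka = x²/(0.0505 − x) = 2.00 × 10^-11.
Neglecting x in the denominator: x = √(2.00 × 10^-11 × 0.0505) = 1.00 × 10^-6 M
(x/C₀ = 0.002% < 5%, so the approximation holds.)
pH = −log(1.00 × 10^-6) = 6.00

pH = 6.00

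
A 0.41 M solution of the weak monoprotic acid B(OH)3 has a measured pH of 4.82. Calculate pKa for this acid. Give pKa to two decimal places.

pKa = 9.25

[H+] = 10^(-4.82) = 1.51 × 10^-5 M
At equilibrium [HA] = 0.41 − 1.51 × 10^-5 = 4.10 × 10^-1 M
Ka = [H+][A-]/[HA] = (1.51 × 10^-5)² / 4.10 × 10^-1 = 5.56 × 10^-10
pKa = -log(5.56 × 10^-10) = 9.25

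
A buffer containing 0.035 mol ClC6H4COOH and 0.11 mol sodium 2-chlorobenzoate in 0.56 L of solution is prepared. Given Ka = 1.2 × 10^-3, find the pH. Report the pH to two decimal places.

pH = 3.42

pKa = −log(1.2 × 10^-3) = 2.921
Using pH = pKa + log([base]/[acid]) with [base]/[acid] = 0.11/0.035:
pH = 2.921 + (+0.497) = 3.42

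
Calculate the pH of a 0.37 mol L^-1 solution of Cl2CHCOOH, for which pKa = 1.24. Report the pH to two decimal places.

Cl2CHCOOH ⇌ Cl2CHCOO- + H+
Ka = 10^(−1.24) = 5.75 × 10^-2
Ka = x²/(0.37 − x) = 5.75 × 10^-2
The 5% rule fails; solving x² + Ka·x − Ka·C₀ = 0 exactly:
x = (−Ka + √(Ka² + 4·Ka·C₀))/2 = 1.20 × 10^-1 M
pH = −log(1.20 × 10^-1) = 0.92

pH = 0.92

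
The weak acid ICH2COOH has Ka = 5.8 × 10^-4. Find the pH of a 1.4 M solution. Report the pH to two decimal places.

pH = 1.55

ICH2COOH ⇌ ICH2COO- + H+
From the ICE table, Ka = x²/(1.4 − x) = 5.8 × 10^-4.
Assume x ≪ 1.4: x ≈ √(5.8 × 10^-4 × 1.4) = 2.85 × 10^-2 M
pH = −log[H+] = −log(2.85 × 10^-2) = 1.55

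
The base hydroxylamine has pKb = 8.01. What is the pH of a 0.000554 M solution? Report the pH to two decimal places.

pH = 8.37

NH2OH + H2O ⇌ NH3OH+ + OH-
Kb = 10^(−8.01) = 9.77 × 10^-9
From the ICE table, Kb = [OH-]²/(0.000554 − [OH-]) = 9.77 × 10^-9.
Neglecting [OH-] in the denominator: [OH-] = √(9.77 × 10^-9 × 0.000554) = 2.33 × 10^-6 M
pOH = 5.63, so pH = 14.00 − pOH = 8.37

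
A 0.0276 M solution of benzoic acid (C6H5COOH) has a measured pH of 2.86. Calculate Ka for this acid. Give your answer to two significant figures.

[H+] = 10^(-2.86) = 1.38 × 10^-3 M
At equilibrium [HA] = 0.0276 − 1.38 × 10^-3 = 2.62 × 10^-2 M
Ka = [H+][A-]/[HA] = (1.38 × 10^-3)² / 2.62 × 10^-2 = 7.3 × 10^-5

Ka = 7.3 × 10^-5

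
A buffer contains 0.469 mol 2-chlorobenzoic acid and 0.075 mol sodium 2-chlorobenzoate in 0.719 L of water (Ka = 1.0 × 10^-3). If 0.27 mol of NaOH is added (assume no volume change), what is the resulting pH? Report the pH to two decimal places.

pH = 3.24

OH- converts ClC6H4COOH to ClC6H4COO-: ClC6H4COOH → 0.199 mol, ClC6H4COO- → 0.345 mol.
pKa = −log(1.0 × 10^-3) = 3.000
Henderson–Hasselbalch with mole ratio 0.345/0.199: pH = 3.000 + (+0.239)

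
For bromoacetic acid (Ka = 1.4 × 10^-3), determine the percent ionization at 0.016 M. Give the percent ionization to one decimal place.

BrCH2COOH ⇌ BrCH2COO- + H+; let x = [H+] at equilibrium.
Ka = x²/(C₀ − x); solving the quadratic gives x = 4.08 × 10^-3 M.
% ionization = x/C₀ × 100% = 4.08 × 10^-3/0.016 × 100% = 25.5%

25.5%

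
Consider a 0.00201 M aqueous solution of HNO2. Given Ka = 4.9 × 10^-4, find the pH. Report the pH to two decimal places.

HNO2 ⇌ NO2- + H+
From the ICE table, Ka = [H+]²/(0.00201 − [H+]) = 4.9 × 10^-4.
Here C₀/Ka ≈ 4.1, so the small-[H+] approximation fails. Use the quadratic:
[H+] = (−Ka + √(Ka² + 4·Ka·C₀))/2 = 7.77 × 10^-4 M
pH = −log[H+] = −log(7.77 × 10^-4) = 3.11

pH = 3.11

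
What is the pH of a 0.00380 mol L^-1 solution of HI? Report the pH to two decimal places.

pH = 2.42

HI is a strong acid and dissociates completely, so [H+] = 0.00380 M.
pH = -log(0.0038) = 2.42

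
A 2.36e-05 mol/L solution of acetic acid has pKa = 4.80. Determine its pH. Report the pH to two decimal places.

CH3COOH ⇌ CH3COO- + H+
Ka = 10^(−4.80) = 1.58 × 10^-5
Ka = [H+]²/(2.36e-05 − [H+]) = 1.58 × 10^-5
[H+] is not negligible relative to C₀; solve [H+]² + 1.58e-05·[H+] − 3.73e-10 = 0.
[H+] = [−1.58e-05 + √(1.58e-05² + 1.49e-09)]/2 = 1.30 × 10^-5 M
pH = −log(1.30 × 10^-5) = 4.89

pH = 4.89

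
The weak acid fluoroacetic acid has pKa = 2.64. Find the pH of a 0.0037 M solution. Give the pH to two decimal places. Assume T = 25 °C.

pH = 2.70

FCH2COOH ⇌ FCH2COO- + H+
Ka = 10^(−2.64) = 2.29 × 10^-3
From the ICE table, Ka = [H+]²/(0.0037 − [H+]) = 2.29 × 10^-3.
The 5% rule fails; solving [H+]² + Ka·[H+] − Ka·C₀ = 0 exactly:
[H+] = (−Ka + √(Ka² + 4·Ka·C₀))/2 = 1.98 × 10^-3 M
pH = −log[H+] = −log(1.98 × 10^-3) = 2.70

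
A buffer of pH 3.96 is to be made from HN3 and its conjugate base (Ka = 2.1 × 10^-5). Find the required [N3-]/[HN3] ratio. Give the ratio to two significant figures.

pKa = -log(2.1 × 10^-5) = 4.678
pH = pKa + log(r) ⇒ log(r) = 3.96 − 4.678 = -0.718
r = [N3-]/[HN3] = 10^(-0.718) = 0.191

ratio = 0.19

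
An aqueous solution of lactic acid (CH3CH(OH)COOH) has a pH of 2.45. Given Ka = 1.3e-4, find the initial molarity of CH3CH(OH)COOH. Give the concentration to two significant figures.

[H+] = 10^(-2.45) = 3.55 × 10^-3 M = x
Ka = x²/(C₀ − x) ⇒ C₀ = x + x²/Ka
C₀ = 3.55 × 10^-3 + (3.55 × 10^-3)²/(1.3 × 10^-4) = 1.00 × 10^-1 M

C₀ = 1.0 × 10^-1 M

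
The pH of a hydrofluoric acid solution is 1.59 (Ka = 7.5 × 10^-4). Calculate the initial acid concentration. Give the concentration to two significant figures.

[H+] = 10^(-1.59) = 2.57 × 10^-2 M = x
Ka = x²/(C₀ − x) ⇒ C₀ = x + x²/Ka
C₀ = 2.57 × 10^-2 + (2.57 × 10^-2)²/(7.5 × 10^-4) = 9.06 × 10^-1 M

C₀ = 9.1 × 10^-1 M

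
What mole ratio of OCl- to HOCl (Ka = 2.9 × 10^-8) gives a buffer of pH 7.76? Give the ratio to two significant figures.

pKa = -log(2.9 × 10^-8) = 7.538
pH = pKa + log(r) ⇒ log(r) = 7.76 − 7.538 = +0.222
r = [OCl-]/[HOCl] = 10^(+0.222) = 1.67

ratio = 1.7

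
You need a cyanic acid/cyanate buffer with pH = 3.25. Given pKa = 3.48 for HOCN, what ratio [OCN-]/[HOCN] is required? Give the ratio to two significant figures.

pH = pKa + log(r) ⇒ log(r) = 3.25 − 3.48 = -0.23
r = [OCN-]/[HOCN] = 10^(-0.23) = 0.589

ratio = 0.59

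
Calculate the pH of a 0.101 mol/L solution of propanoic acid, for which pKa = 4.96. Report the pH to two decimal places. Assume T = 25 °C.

pH = 2.98

CH3CH2COOH ⇌ CH3CH2COO- + H+
Ka = 10^(−4.96) = 1.10 × 10^-5
From the ICE table, Ka = x²/(0.101 − x) = 1.10 × 10^-5.
Neglecting x in the denominator: x = √(1.10 × 10^-5 × 0.101) = 1.05 × 10^-3 M
Check: 1% ionized — well under 5%, approximation valid.
pH = −log(1.05 × 10^-3) = 2.98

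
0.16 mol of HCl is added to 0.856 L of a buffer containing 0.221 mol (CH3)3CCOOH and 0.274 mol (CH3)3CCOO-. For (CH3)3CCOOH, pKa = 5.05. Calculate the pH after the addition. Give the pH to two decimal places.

pH = 4.53

Added H+ converts (CH3)3CCOO- to (CH3)3CCOOH: (CH3)3CCOOH → 0.381 mol, (CH3)3CCOO- → 0.114 mol.
pH = pKa + log([A⁻]/[HA]) = 5.05 + log(0.114/0.381) = 5.05 -0.524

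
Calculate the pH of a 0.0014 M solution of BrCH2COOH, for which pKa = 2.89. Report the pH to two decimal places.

BrCH2COOH ⇌ BrCH2COO- + H+
Ka = 10^(−2.89) = 1.29 × 10^-3
Ka = x²/(0.0014 − x) = 1.29 × 10^-3
The 5% rule fails; solving x² + Ka·x − Ka·C₀ = 0 exactly:
x = (−Ka + √(Ka² + 4·Ka·C₀))/2 = 8.46 × 10^-4 M
pH = −log(8.46 × 10^-4) = 3.07

pH = 3.07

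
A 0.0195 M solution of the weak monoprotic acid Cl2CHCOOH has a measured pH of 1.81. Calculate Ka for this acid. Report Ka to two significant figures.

[H+] = 10^(-1.81) = 1.55 × 10^-2 M
At equilibrium [HA] = 0.0195 − 1.55 × 10^-2 = 4.00 × 10^-3 M
Ka = [H+][A-]/[HA] = (1.55 × 10^-2)² / 4.00 × 10^-3 = 6.0 × 10^-2

Ka = 6.0 × 10^-2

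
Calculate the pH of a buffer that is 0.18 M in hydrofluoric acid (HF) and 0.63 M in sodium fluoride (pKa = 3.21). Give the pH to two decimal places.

Using pH = pKa + log([base]/[acid]) with [base]/[acid] = 0.63/0.18:
pH = 3.21 + (+0.544) = 3.75

pH = 3.75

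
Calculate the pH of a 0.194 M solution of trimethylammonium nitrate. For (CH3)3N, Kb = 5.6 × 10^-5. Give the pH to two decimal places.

pH = 5.23

(CH3)3NH+ is the conjugate acid of the weak base (CH3)3N.
Ka = Kw/Kb = 1.0×10^-14 / 5.6 × 10^-5 = 1.79 × 10^-10
Ka = [H+]²/(0.194 − [H+]) = 1.79 × 10^-10
Since Ka ≪ C₀, [H+] ≈ √(Ka·C₀) = 5.89 × 10^-6 M.
Check: 0.003% ionized — well under 5%, approximation valid.
pH = −log(5.89 × 10^-6) = 5.23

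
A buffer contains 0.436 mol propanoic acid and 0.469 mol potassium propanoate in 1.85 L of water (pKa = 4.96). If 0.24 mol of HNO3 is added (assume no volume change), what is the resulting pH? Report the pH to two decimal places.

pH = 4.49

After neutralization: n(CH3CH2COOH) = 0.676 mol, n(CH3CH2COO-) = 0.229 mol.
pH = pKa + log([A⁻]/[HA]) = 4.96 + log(0.229/0.676) = 4.96 -0.470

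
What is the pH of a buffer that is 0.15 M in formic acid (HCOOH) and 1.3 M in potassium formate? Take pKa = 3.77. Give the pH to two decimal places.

Henderson–Hasselbalch: pH = pKa + log([HCOO-]/[HCOOH]) = 3.77 + log(1.3/0.15)
pH = 3.77 + (+0.938) = 4.71

pH = 4.71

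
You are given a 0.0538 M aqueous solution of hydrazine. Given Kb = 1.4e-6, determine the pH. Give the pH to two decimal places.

pH = 10.44

N2H4 + H2O ⇌ N2H5+ + OH-
Let x = [OH-] at equilibrium. Kb = x²/(0.0538 − x).
Since Kb ≪ C₀, x ≈ √(Kb·C₀) = 2.74 × 10^-4 M.
pOH = 3.56, so pH = 14.00 − pOH = 10.44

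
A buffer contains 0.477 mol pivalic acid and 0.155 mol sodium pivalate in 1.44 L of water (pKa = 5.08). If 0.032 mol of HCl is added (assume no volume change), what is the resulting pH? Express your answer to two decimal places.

Added H+ converts (CH3)3CCOO- to (CH3)3CCOOH: (CH3)3CCOOH → 0.509 mol, (CH3)3CCOO- → 0.123 mol.
pH = pKa + log([A⁻]/[HA]) = 5.08 + log(0.123/0.509) = 5.08 -0.617

pH = 4.46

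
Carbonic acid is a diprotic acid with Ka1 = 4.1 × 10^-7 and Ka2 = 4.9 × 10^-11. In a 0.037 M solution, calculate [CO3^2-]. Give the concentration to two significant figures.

First ionization gives [H+] ≈ [HCO3-] = 1.23 × 10^-4 M.
Second step: Ka2 = [H+][CO3^2-]/[HCO3-] ≈ [CO3^2-] (since [H+] ≈ [HCO3-]).
So [CO3^2-] ≈ Ka2.

4.9 × 10^-11 M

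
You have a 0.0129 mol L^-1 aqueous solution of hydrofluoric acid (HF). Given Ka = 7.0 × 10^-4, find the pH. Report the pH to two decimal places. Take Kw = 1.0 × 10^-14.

pH = 2.57

HF ⇌ F- + H+
From the ICE table, Ka = [H+]²/(0.0129 − [H+]) = 7.0 × 10^-4.
Here C₀/Ka ≈ 18.4, so the small-[H+] approximation fails. Use the quadratic:
[H+] = [−0.0007 + √(0.0007² + 3.61e-05)]/2 = 2.68 × 10^-3 M
pH = −log[H+] = −log(2.68 × 10^-3) = 2.57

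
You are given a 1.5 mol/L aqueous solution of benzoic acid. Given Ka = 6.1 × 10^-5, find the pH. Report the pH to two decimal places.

pH = 2.02

C6H5COOH ⇌ C6H5COO- + H+
From the ICE table, Ka = [H+]²/(1.5 − [H+]) = 6.1 × 10^-5.
Assume [H+] ≪ 1.5: [H+] ≈ √(6.1 × 10^-5 × 1.5) = 9.57 × 10^-3 M
Check: 0.64% ionized — well under 5%, approximation valid.
pH = −log[H+] = −log(9.57 × 10^-3) = 2.02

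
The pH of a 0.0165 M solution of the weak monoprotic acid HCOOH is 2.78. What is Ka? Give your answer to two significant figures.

[H+] = 10^(-2.78) = 1.66 × 10^-3 M
At equilibrium [HA] = 0.0165 − 1.66 × 10^-3 = 1.48 × 10^-2 M
Ka = [H+][A-]/[HA] = (1.66 × 10^-3)² / 1.48 × 10^-2 = 1.9 × 10^-4

Ka = 1.9 × 10^-4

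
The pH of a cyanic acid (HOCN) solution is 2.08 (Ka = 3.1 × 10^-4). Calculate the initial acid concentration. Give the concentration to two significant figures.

C₀ = 2.3 × 10^-1 M

[H+] = 10^(-2.08) = 8.32 × 10^-3 M = x
Ka = x²/(C₀ − x) ⇒ C₀ = x + x²/Ka
C₀ = 8.32 × 10^-3 + (8.32 × 10^-3)²/(3.1 × 10^-4) = 2.32 × 10^-1 M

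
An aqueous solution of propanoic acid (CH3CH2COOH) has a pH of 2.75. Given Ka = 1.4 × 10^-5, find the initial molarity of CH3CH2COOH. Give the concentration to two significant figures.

[H+] = 10^(-2.75) = 1.78 × 10^-3 M = x
Ka = x²/(C₀ − x) ⇒ C₀ = x + x²/Ka
C₀ = 1.78 × 10^-3 + (1.78 × 10^-3)²/(1.4 × 10^-5) = 2.28 × 10^-1 M

C₀ = 2.3 × 10^-1 M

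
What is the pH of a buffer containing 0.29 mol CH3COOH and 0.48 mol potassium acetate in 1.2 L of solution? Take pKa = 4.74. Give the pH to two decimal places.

pH = 4.96

Using pH = pKa + log([base]/[acid]) with [base]/[acid] = 0.48/0.29:
pH = 4.74 + (+0.219) = 4.96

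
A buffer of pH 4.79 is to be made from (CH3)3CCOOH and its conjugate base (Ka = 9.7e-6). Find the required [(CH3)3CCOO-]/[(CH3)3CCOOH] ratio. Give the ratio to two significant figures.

pKa = -log(9.7 × 10^-6) = 5.013
pH = pKa + log(r) ⇒ log(r) = 4.79 − 5.013 = -0.223
r = [(CH3)3CCOO-]/[(CH3)3CCOOH] = 10^(-0.223) = 0.598

ratio = 0.60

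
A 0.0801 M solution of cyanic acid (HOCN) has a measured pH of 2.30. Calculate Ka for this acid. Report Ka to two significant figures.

Ka = 3.3 × 10^-4

[H+] = 10^(-2.30) = 5.01 × 10^-3 M
At equilibrium [HA] = 0.0801 − 5.01 × 10^-3 = 7.51 × 10^-2 M
Ka = [H+][A-]/[HA] = (5.01 × 10^-3)² / 7.51 × 10^-2 = 3.3 × 10^-4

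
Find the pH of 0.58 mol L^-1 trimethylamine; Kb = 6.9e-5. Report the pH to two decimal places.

(CH3)3N + H2O ⇌ (CH3)3NH+ + OH-
From the ICE table, Kb = x²/(0.58 − x) = 6.9 × 10^-5.
Assume x ≪ 0.58: x ≈ √(6.9 × 10^-5 × 0.58) = 6.33 × 10^-3 M
pOH = −log(6.33 × 10^-3) = 2.20; pH = 14.00 − 2.20 = 11.80

pH = 11.80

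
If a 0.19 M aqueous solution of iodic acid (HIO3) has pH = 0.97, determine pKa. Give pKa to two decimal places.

[H+] = 10^(-0.97) = 1.07 × 10^-1 M
At equilibrium [HA] = 0.19 − 1.07 × 10^-1 = 8.30 × 10^-2 M
Ka = [H+][A-]/[HA] = (1.07 × 10^-1)² / 8.30 × 10^-2 = 1.38 × 10^-1
pKa = -log(1.38 × 10^-1) = 0.86

pKa = 0.86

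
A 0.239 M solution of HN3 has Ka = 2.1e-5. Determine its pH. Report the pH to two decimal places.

pH = 2.65

HN3 ⇌ N3- + H+
Ka = x²/(0.239 − x) = 2.1 × 10^-5
Neglecting x in the denominator: x = √(2.1 × 10^-5 × 0.239) = 2.24 × 10^-3 M
pH = −log[H+] = −log(2.24 × 10^-3) = 2.65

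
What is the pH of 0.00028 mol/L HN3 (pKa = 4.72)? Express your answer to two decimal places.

HN3 ⇌ N3- + H+
Ka = 10^(−4.72) = 1.91 × 10^-5
From the ICE table, Ka = [H+]²/(0.00028 − [H+]) = 1.91 × 10^-5.
The 5% rule fails; solving [H+]² + Ka·[H+] − Ka·C₀ = 0 exactly:
[H+] = (−Ka + √(Ka² + 4·Ka·C₀))/2 = 6.42 × 10^-5 M
pH = −log(6.42 × 10^-5) = 4.19

pH = 4.19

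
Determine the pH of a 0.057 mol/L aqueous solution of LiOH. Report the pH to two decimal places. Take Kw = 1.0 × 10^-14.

LiOH is a strong base; [OH-] = 0.057 M.
pOH = -log(0.057) = 1.24
pH = 14.00 - 1.24 = 12.76

pH = 12.76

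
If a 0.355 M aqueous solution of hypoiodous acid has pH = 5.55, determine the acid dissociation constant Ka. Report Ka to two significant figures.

[H+] = 10^(-5.55) = 2.82 × 10^-6 M
At equilibrium [HA] = 0.355 − 2.82 × 10^-6 = 3.55 × 10^-1 M
Ka = [H+][A-]/[HA] = (2.82 × 10^-6)² / 3.55 × 10^-1 = 2.2 × 10^-11

Ka = 2.2 × 10^-11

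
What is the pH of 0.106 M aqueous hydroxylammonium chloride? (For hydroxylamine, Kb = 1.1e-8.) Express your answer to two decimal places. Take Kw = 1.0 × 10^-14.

pH = 3.51

NH3OH+ is the conjugate acid of the weak base NH2OH.
Ka = Kw/Kb = 1.0×10^-14 / 1.1 × 10^-8 = 9.09 × 10^-7
Ka = [H+]²/(0.106 − [H+]) = 9.09 × 10^-7
Neglecting [H+] in the denominator: [H+] = √(9.09 × 10^-7 × 0.106) = 3.10 × 10^-4 M
([H+]/C₀ = 0.29% < 5%, so the approximation holds.)
pH = −log(3.10 × 10^-4) = 3.51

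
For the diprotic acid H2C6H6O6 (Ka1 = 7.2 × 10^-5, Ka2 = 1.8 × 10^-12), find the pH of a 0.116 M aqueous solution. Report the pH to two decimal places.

pH = 2.54

Ka1 ≫ Ka2, so treat the first dissociation as the only significant source of H+.
Ka1 = x²/(0.116 − x) = 7.2 × 10^-5
x ≈ √(7.2 × 10^-5 × 0.116) = 2.89 × 10^-3 M
pH = −log(2.89 × 10^-3) = 2.54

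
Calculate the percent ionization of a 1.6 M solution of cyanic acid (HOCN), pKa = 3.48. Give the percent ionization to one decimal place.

1.4%

HOCN ⇌ OCN- + H+; let x = [H+] at equilibrium.
Ka = 10^(−3.48) = 3.31 × 10^-4
x ≈ √(Ka·C₀) = √(3.31 × 10^-4 × 1.6) = 2.30 × 10^-2 M
% ionization = x/C₀ × 100% = 2.30 × 10^-2/1.6 × 100% = 1.4%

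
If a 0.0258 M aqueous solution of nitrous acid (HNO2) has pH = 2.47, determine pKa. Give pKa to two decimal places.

[H+] = 10^(-2.47) = 3.39 × 10^-3 M
At equilibrium [HA] = 0.0258 − 3.39 × 10^-3 = 2.24 × 10^-2 M
Ka = [H+][A-]/[HA] = (3.39 × 10^-3)² / 2.24 × 10^-2 = 5.13 × 10^-4
pKa = -log(5.13 × 10^-4) = 3.29

pKa = 3.29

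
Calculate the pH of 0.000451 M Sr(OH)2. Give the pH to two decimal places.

pH = 10.96

Sr(OH)2 is a strong base (each formula unit releases 2 OH-); [OH-] = 0.000902 M.
pOH = -log(0.000902) = 3.04
pH = 14.00 - 3.04 = 10.96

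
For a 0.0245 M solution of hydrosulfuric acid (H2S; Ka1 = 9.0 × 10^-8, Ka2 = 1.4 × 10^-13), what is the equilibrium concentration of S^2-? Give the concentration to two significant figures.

First ionization gives [H+] ≈ [HS-] = 4.70 × 10^-5 M.
Second step: Ka2 = [H+][S^2-]/[HS-] ≈ [S^2-] (since [H+] ≈ [HS-]).
So [S^2-] ≈ Ka2.

1.4 × 10^-13 M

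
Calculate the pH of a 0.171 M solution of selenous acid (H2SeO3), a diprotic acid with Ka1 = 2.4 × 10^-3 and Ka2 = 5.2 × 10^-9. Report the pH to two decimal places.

Ka1 ≫ Ka2, so treat the first dissociation as the only significant source of H+.
Ka1 = x²/(0.171 − x) = 2.4 × 10^-3
Solving the quadratic: x = (−Ka1 + √(Ka1² + 4·Ka1·C₀))/2 = 1.91 × 10^-2 M
pH = −log(1.91 × 10^-2) = 1.72

pH = 1.72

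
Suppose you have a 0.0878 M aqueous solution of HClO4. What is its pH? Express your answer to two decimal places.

pH = 1.06

HClO4 is a strong acid and dissociates completely, so [H+] = 0.0878 M.
pH = -log(0.0878) = 1.06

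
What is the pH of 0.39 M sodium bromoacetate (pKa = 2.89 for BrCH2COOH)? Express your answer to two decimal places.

pH = 8.24

BrCH2COO- is the conjugate base of the weak acid BrCH2COOH.
Ka = 10^(−2.89) = 1.29 × 10^-3
Kb = Kw/Ka = 1.0×10^-14 / 1.29 × 10^-3 = 7.75 × 10^-12
From the ICE table, Kb = [OH-]²/(0.39 − [OH-]) = 7.75 × 10^-12.
Assume [OH-] ≪ 0.39: [OH-] ≈ √(7.75 × 10^-12 × 0.39) = 1.74 × 10^-6 M
pOH = −log(1.74 × 10^-6) = 5.76; pH = 14.00 − 5.76 = 8.24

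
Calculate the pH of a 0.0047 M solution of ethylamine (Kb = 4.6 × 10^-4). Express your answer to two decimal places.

C2H5NH2 + H2O ⇌ C2H5NH3+ + OH-
Kb = [OH-]²/(0.0047 − [OH-]) = 4.6 × 10^-4
Here C₀/Kb ≈ 10.2, so the small-[OH-] approximation fails. Use the quadratic:
[OH-] = (−Kb + √(Kb² + 4·Kb·C₀))/2 = 1.26 × 10^-3 M
pOH = −log(1.26 × 10^-3) = 2.90; pH = 14.00 − 2.90 = 11.10

pH = 11.10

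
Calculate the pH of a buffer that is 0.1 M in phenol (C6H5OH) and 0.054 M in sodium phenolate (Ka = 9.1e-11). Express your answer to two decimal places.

pH = 9.77

pKa = −log(9.1 × 10^-11) = 10.041
Using pH = pKa + log([base]/[acid]) with [base]/[acid] = 0.054/0.1:
pH = 10.041 + (-0.268) = 9.77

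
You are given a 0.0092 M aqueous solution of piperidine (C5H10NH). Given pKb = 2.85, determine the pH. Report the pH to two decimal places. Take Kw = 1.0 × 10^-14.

C5H10NH + H2O ⇌ C5H10NH2+ + OH-
Kb = 10^(−2.85) = 1.41 × 10^-3
From the ICE table, Kb = [OH-]²/(0.0092 − [OH-]) = 1.41 × 10^-3.
[OH-] is not negligible relative to C₀; solve [OH-]² + 0.00141·[OH-] − 1.3e-05 = 0.
[OH-] = [−0.00141 + √(0.00141² + 5.19e-05)]/2 = 2.97 × 10^-3 M
pOH = −log(2.97 × 10^-3) = 2.53; pH = 14.00 − 2.53 = 11.47

pH = 11.47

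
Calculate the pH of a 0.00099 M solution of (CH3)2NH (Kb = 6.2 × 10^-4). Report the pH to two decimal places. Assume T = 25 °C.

(CH3)2NH + H2O ⇌ (CH3)2NH2+ + OH-
Kb = x²/(0.00099 − x) = 6.2 × 10^-4
Here C₀/Kb ≈ 1.6, so the small-x approximation fails. Use the quadratic:
x = (−Kb + √(Kb² + 4·Kb·C₀))/2 = 5.33 × 10^-4 M
pOH = −log(5.33 × 10^-4) = 3.27; pH = 14.00 − 3.27 = 10.73

pH = 10.73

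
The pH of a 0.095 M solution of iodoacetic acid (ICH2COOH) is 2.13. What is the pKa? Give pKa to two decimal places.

[H+] = 10^(-2.13) = 7.41 × 10^-3 M
At equilibrium [HA] = 0.095 − 7.41 × 10^-3 = 8.76 × 10^-2 M
Ka = [H+][A-]/[HA] = (7.41 × 10^-3)² / 8.76 × 10^-2 = 6.27 × 10^-4
pKa = -log(6.27 × 10^-4) = 3.20

pKa = 3.20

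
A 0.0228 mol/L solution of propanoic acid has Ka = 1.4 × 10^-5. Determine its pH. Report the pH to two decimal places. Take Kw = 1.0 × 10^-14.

CH3CH2COOH ⇌ CH3CH2COO- + H+
Let x = [H+] at equilibrium. Ka = x²/(0.0228 − x).
Neglecting x in the denominator: x = √(1.4 × 10^-5 × 0.0228) = 5.65 × 10^-4 M
pH = −log(5.65 × 10^-4) = 3.25

pH = 3.25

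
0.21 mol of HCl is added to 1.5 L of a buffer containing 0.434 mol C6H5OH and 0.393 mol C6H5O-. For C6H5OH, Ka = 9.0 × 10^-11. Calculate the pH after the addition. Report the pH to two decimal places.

Added H+ converts C6H5O- to C6H5OH: C6H5OH → 0.644 mol, C6H5O- → 0.183 mol.
pKa = −log(9.0 × 10^-11) = 10.046
pH = pKa + log([A⁻]/[HA]) = 10.046 + log(0.183/0.644) = 10.046 -0.546

pH = 9.50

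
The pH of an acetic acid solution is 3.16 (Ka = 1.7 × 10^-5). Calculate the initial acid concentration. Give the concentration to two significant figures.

C₀ = 2.9 × 10^-2 M

[H+] = 10^(-3.16) = 6.92 × 10^-4 M = x
Ka = x²/(C₀ − x) ⇒ C₀ = x + x²/Ka
C₀ = 6.92 × 10^-4 + (6.92 × 10^-4)²/(1.7 × 10^-5) = 2.89 × 10^-2 M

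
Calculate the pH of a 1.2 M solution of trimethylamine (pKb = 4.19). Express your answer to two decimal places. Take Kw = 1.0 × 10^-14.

(CH3)3N + H2O ⇌ (CH3)3NH+ + OH-
Kb = 10^(−4.19) = 6.46 × 10^-5
Let x = [OH-] at equilibrium. Kb = x²/(1.2 − x).
Since Kb ≪ C₀, x ≈ √(Kb·C₀) = 8.80 × 10^-3 M.
pOH = −log(8.80 × 10^-3) = 2.06; pH = 14.00 − 2.06 = 11.94

pH = 11.94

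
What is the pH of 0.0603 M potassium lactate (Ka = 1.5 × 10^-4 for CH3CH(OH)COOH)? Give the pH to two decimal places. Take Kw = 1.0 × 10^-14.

CH3CH(OH)COO- is the conjugate base of the weak acid CH3CH(OH)COOH.
Kb = Kw/Ka = 1.0×10^-14 / 1.5 × 10^-4 = 6.67 × 10^-11
From the ICE table, Kb = [OH-]²/(0.0603 − [OH-]) = 6.67 × 10^-11.
Assume [OH-] ≪ 0.0603: [OH-] ≈ √(6.67 × 10^-11 × 0.0603) = 2.01 × 10^-6 M
Check: 0.0033% ionized — well under 5%, approximation valid.
pOH = −log(2.01 × 10^-6) = 5.70; pH = 14.00 − 5.70 = 8.30

pH = 8.30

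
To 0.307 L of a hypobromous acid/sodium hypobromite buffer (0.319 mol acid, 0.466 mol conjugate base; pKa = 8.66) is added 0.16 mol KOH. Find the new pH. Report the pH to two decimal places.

pH = 9.26

After neutralization: n(HOBr) = 0.159 mol, n(OBr-) = 0.626 mol.
pH = pKa + log(n_OBr-/n_HOBr) = 8.66 + log(0.626/0.159) = 8.66 + (+0.595)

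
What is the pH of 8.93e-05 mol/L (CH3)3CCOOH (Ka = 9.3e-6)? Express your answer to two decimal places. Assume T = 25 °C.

(CH3)3CCOOH ⇌ (CH3)3CCOO- + H+
From the ICE table, Ka = [H+]²/(8.93e-05 − [H+]) = 9.3 × 10^-6.
[H+] is not negligible relative to C₀; solve [H+]² + 9.3e-06·[H+] − 8.3e-10 = 0.
[H+] = [−9.3e-06 + √(9.3e-06² + 3.32e-09)]/2 = 2.45 × 10^-5 M
pH = −log(2.45 × 10^-5) = 4.61

pH = 4.61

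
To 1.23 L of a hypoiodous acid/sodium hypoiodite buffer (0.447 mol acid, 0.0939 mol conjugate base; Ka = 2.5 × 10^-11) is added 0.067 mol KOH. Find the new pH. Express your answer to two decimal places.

OH- converts HOI to OI-: HOI → 0.38 mol, OI- → 0.161 mol.
pKa = −log(2.5 × 10^-11) = 10.602
pH = pKa + log(n_OI-/n_HOI) = 10.602 + log(0.161/0.38) = 10.602 + (-0.373)

pH = 10.23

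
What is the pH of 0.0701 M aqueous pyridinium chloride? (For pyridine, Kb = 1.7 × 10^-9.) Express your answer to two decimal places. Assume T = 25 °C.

C5H5NH+ is the conjugate acid of the weak base C5H5N.
Ka = Kw/Kb = 1.0×10^-14 / 1.7 × 10^-9 = 5.88 × 10^-6
Ka = [H+]²/(0.0701 − [H+]) = 5.88 × 10^-6
Neglecting [H+] in the denominator: [H+] = √(5.88 × 10^-6 × 0.0701) = 6.42 × 10^-4 M
pH = −log[H+] = −log(6.42 × 10^-4) = 3.19

pH = 3.19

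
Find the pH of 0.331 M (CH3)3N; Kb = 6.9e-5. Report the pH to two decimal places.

(CH3)3N + H2O ⇌ (CH3)3NH+ + OH-
Kb = x²/(0.331 − x) = 6.9 × 10^-5
Neglecting x in the denominator: x = √(6.9 × 10^-5 × 0.331) = 4.78 × 10^-3 M
pOH = 2.32, so pH = 14.00 − pOH = 11.68

pH = 11.68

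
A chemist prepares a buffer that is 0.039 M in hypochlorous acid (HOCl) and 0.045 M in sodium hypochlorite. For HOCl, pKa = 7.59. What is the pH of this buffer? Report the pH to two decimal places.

Henderson–Hasselbalch: pH = pKa + log([OCl-]/[HOCl]) = 7.59 + log(0.045/0.039)
pH = 7.59 + (+0.062) = 7.65

pH = 7.65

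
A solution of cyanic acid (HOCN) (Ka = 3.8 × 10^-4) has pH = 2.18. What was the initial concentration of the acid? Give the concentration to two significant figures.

C₀ = 1.2 × 10^-1 M

[H+] = 10^(-2.18) = 6.61 × 10^-3 M = x
Ka = x²/(C₀ − x) ⇒ C₀ = x + x²/Ka
C₀ = 6.61 × 10^-3 + (6.61 × 10^-3)²/(3.8 × 10^-4) = 1.22 × 10^-1 M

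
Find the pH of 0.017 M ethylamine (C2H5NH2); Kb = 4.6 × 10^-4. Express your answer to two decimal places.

C2H5NH2 + H2O ⇌ C2H5NH3+ + OH-
Kb = [OH-]²/(0.017 − [OH-]) = 4.6 × 10^-4
Here C₀/Kb ≈ 37, so the small-[OH-] approximation fails. Use the quadratic:
[OH-] = (−Kb + √(Kb² + 4·Kb·C₀))/2 = 2.58 × 10^-3 M
pOH = 2.59, so pH = 14.00 − pOH = 11.41

pH = 11.41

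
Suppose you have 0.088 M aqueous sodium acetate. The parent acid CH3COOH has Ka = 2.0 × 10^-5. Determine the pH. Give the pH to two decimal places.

pH = 8.82

CH3COO- is the conjugate base of the weak acid CH3COOH.
Kb = Kw/Ka = 1.0×10^-14 / 2.0 × 10^-5 = 5.00 × 10^-10
Kb = [OH-]²/(0.088 − [OH-]) = 5.00 × 10^-10
Since Kb ≪ C₀, [OH-] ≈ √(Kb·C₀) = 6.63 × 10^-6 M.
Check: 0.0075% ionized — well under 5%, approximation valid.
pOH = −log(6.63 × 10^-6) = 5.18; pH = 14.00 − 5.18 = 8.82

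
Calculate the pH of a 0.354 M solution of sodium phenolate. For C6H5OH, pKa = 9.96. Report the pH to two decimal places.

pH = 11.75

C6H5O- is the conjugate base of the weak acid C6H5OH.
Ka = 10^(−9.96) = 1.10 × 10^-10
Kb = Kw/Ka = 1.0×10^-14 / 1.10 × 10^-10 = 9.09 × 10^-5
From the ICE table, Kb = [OH-]²/(0.354 − [OH-]) = 9.09 × 10^-5.
Since Kb ≪ C₀, [OH-] ≈ √(Kb·C₀) = 5.67 × 10^-3 M.
pOH = 2.25, so pH = 14.00 − pOH = 11.75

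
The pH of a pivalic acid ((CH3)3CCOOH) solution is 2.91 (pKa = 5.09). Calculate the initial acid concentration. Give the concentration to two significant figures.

C₀ = 1.9 × 10^-1 M

[H+] = 10^(-2.91) = 1.23 × 10^-3 M = x
Ka = 10^(−5.09) = 8.13 × 10^-6
Ka = x²/(C₀ − x) ⇒ C₀ = x + x²/Ka
C₀ = 1.23 × 10^-3 + (1.23 × 10^-3)²/(8.13 × 10^-6) = 1.87 × 10^-1 M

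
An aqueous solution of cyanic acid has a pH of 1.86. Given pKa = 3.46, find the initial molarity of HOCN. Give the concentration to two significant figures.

[H+] = 10^(-1.86) = 1.38 × 10^-2 M = x
Ka = 10^(−3.46) = 3.47 × 10^-4
Ka = x²/(C₀ − x) ⇒ C₀ = x + x²/Ka
C₀ = 1.38 × 10^-2 + (1.38 × 10^-2)²/(3.47 × 10^-4) = 5.63 × 10^-1 M

C₀ = 5.6 × 10^-1 M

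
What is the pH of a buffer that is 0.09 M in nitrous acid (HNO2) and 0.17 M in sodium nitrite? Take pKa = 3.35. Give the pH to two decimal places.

pH = 3.63

pH = pKa + log([A⁻]/[HA]) = 3.35 + log(0.17/0.09)
pH = 3.35 + (+0.276) = 3.63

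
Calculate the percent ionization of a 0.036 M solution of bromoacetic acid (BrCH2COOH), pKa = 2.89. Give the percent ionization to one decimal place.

BrCH2COOH ⇌ BrCH2COO- + H+; let x = [H+] at equilibrium.
Ka = 10^(−2.89) = 1.29 × 10^-3
Solve x² + 0.00129x − 4.64e-05 = 0 → x = 6.20 × 10^-3 M
% ionization = x/C₀ × 100% = 6.20 × 10^-3/0.036 × 100% = 17.2%

17.2%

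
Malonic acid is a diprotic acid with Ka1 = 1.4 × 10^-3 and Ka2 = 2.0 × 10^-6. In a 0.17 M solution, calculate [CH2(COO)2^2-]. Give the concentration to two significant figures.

2.0 × 10^-6 M

First ionization gives [H+] ≈ [CH2(COOH)COO-] = 1.47 × 10^-2 M.
Second step: Ka2 = [H+][CH2(COO)2^2-]/[CH2(COOH)COO-] ≈ [CH2(COO)2^2-] (since [H+] ≈ [CH2(COOH)COO-]).
So [CH2(COO)2^2-] ≈ Ka2.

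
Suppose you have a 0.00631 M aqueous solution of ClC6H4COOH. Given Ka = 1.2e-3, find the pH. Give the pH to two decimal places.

ClC6H4COOH ⇌ ClC6H4COO- + H+
Let x = [H+] at equilibrium. Ka = x²/(0.00631 − x).
x is not negligible relative to C₀; solve x² + 0.0012·x − 7.57e-06 = 0.
x = [−0.0012 + √(0.0012² + 3.03e-05)]/2 = 2.22 × 10^-3 M
pH = −log[H+] = −log(2.22 × 10^-3) = 2.65

pH = 2.65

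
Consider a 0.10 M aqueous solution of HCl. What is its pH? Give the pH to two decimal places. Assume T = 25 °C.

pH = 1.00

HCl is a strong acid and dissociates completely, so [H+] = 0.10 M.
pH = -log(0.1) = 1.00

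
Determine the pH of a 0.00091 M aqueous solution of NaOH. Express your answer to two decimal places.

pH = 10.96

NaOH is a strong base; [OH-] = 0.00091 M.
pOH = -log(0.00091) = 3.04
pH = 14.00 - 3.04 = 10.96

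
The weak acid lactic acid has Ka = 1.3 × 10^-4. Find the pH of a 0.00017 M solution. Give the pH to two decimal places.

pH = 4.01

CH3CH(OH)COOH ⇌ CH3CH(OH)COO- + H+
Ka = [H+]²/(0.00017 − [H+]) = 1.3 × 10^-4
Here C₀/Ka ≈ 1.31, so the small-[H+] approximation fails. Use the quadratic:
[H+] = (−Ka + √(Ka² + 4·Ka·C₀))/2 = 9.72 × 10^-5 M
pH = −log(9.72 × 10^-5) = 4.01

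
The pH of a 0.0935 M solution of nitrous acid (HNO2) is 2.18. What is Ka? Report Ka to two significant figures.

Ka = 5.0 × 10^-4

[H+] = 10^(-2.18) = 6.61 × 10^-3 M
At equilibrium [HA] = 0.0935 − 6.61 × 10^-3 = 8.69 × 10^-2 M
Ka = [H+][A-]/[HA] = (6.61 × 10^-3)² / 8.69 × 10^-2 = 5.0 × 10^-4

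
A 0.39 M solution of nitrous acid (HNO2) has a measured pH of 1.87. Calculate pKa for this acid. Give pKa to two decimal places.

pKa = 3.32

[H+] = 10^(-1.87) = 1.35 × 10^-2 M
At equilibrium [HA] = 0.39 − 1.35 × 10^-2 = 3.77 × 10^-1 M
Ka = [H+][A-]/[HA] = (1.35 × 10^-2)² / 3.77 × 10^-1 = 4.83 × 10^-4
pKa = -log(4.83 × 10^-4) = 3.32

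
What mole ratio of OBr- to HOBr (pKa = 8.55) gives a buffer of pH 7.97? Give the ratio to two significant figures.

ratio = 0.26

pH = pKa + log(r) ⇒ log(r) = 7.97 − 8.55 = -0.58
r = [OBr-]/[HOBr] = 10^(-0.58) = 0.263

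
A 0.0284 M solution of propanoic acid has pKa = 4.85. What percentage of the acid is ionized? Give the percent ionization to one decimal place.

2.2%

CH3CH2COOH ⇌ CH3CH2COO- + H+; let x = [H+] at equilibrium.
Ka = 10^(−4.85) = 1.41 × 10^-5
x ≈ √(Ka·C₀) = √(1.41 × 10^-5 × 0.0284) = 6.33 × 10^-4 M
Fraction ionized = 6.33 × 10^-4 / 0.0284 = 0.0223 → 2.2%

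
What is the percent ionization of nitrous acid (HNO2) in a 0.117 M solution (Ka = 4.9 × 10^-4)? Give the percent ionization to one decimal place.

HNO2 ⇌ NO2- + H+; let x = [H+] at equilibrium.
Ka = x²/(C₀ − x); solving the quadratic gives x = 7.33 × 10^-3 M.
% ionization = x/C₀ × 100% = 7.33 × 10^-3/0.117 × 100% = 6.3%

6.3%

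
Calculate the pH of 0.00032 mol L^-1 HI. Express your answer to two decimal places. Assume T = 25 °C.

pH = 3.49

HI is a strong acid and dissociates completely, so [H+] = 0.00032 M.
pH = -log(0.00032) = 3.49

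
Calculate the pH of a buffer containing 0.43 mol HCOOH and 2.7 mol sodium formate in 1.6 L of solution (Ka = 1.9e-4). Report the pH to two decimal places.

pH = 4.52

pKa = −log(1.9 × 10^-4) = 3.721
Henderson–Hasselbalch: pH = pKa + log([HCOO-]/[HCOOH]) = 3.721 + log(2.7/0.43)
pH = 3.721 + (+0.798) = 4.52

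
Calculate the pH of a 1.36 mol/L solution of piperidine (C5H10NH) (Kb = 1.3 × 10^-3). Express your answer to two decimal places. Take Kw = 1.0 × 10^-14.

pH = 12.62

C5H10NH + H2O ⇌ C5H10NH2+ + OH-
From the ICE table, Kb = x²/(1.36 − x) = 1.3 × 10^-3.
Since Kb ≪ C₀, x ≈ √(Kb·C₀) = 4.20 × 10^-2 M.
Check: 3.1% ionized — well under 5%, approximation valid.
pOH = 1.38, so pH = 14.00 − pOH = 12.62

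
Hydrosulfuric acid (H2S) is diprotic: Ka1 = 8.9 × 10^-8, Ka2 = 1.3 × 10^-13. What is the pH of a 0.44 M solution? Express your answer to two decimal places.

Ka1 ≫ Ka2, so treat the first dissociation as the only significant source of H+.
Ka1 = x²/(0.44 − x) = 8.9 × 10^-8
x ≈ √(8.9 × 10^-8 × 0.44) = 1.98 × 10^-4 M
pH = −log(1.98 × 10^-4) = 3.70

pH = 3.70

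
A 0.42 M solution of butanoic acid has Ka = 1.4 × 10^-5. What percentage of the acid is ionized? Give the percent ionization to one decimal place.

0.6%

CH3(CH2)2COOH ⇌ CH3(CH2)2COO- + H+; let x = [H+] at equilibrium.
x ≈ √(Ka·C₀) = √(1.4 × 10^-5 × 0.42) = 2.42 × 10^-3 M
Fraction ionized = 2.42 × 10^-3 / 0.42 = 0.0058 → 0.6%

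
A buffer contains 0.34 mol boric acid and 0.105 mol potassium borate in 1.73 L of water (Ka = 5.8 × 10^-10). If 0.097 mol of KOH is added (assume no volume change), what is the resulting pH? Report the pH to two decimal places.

OH- converts B(OH)3 to B(OH)4-: B(OH)3 → 0.243 mol, B(OH)4- → 0.202 mol.
pKa = −log(5.8 × 10^-10) = 9.237
pH = pKa + log(n_B(OH)4-/n_B(OH)3) = 9.237 + log(0.202/0.243) = 9.237 + (-0.080)

pH = 9.16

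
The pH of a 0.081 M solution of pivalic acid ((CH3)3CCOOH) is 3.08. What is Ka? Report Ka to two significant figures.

[H+] = 10^(-3.08) = 8.32 × 10^-4 M
At equilibrium [HA] = 0.081 − 8.32 × 10^-4 = 8.02 × 10^-2 M
Ka = [H+][A-]/[HA] = (8.32 × 10^-4)² / 8.02 × 10^-2 = 8.6 × 10^-6

Ka = 8.6 × 10^-6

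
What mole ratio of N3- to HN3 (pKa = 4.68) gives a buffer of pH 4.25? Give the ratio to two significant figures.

pH = pKa + log(r) ⇒ log(r) = 4.25 − 4.68 = -0.43
r = [N3-]/[HN3] = 10^(-0.43) = 0.372

ratio = 0.37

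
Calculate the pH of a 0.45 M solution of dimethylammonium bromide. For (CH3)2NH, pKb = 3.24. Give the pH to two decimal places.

pH = 5.55

(CH3)2NH2+ is the conjugate acid of the weak base (CH3)2NH.
Kb = 10^(−3.24) = 5.75 × 10^-4
Ka = Kw/Kb = 1.0×10^-14 / 5.75 × 10^-4 = 1.74 × 10^-11
From the ICE table, Ka = x²/(0.45 − x) = 1.74 × 10^-11.
Neglecting x in the denominator: x = √(1.74 × 10^-11 × 0.45) = 2.80 × 10^-6 M
pH = −log(2.80 × 10^-6) = 5.55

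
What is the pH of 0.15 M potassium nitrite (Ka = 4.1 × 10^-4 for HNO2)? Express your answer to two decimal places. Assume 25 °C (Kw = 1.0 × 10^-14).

NO2- is the conjugate base of the weak acid HNO2.
Kb = Kw/Ka = 1.0×10^-14 / 4.1 × 10^-4 = 2.44 × 10^-11
From the ICE table, Kb = [OH-]²/(0.15 − [OH-]) = 2.44 × 10^-11.
Since Kb ≪ C₀, [OH-] ≈ √(Kb·C₀) = 1.91 × 10^-6 M.
([OH-]/C₀ = 0.0013% < 5%, so the approximation holds.)
pOH = −log(1.91 × 10^-6) = 5.72; pH = 14.00 − 5.72 = 8.28

pH = 8.28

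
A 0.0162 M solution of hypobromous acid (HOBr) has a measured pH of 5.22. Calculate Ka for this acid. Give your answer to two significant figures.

[H+] = 10^(-5.22) = 6.03 × 10^-6 M
At equilibrium [HA] = 0.0162 − 6.03 × 10^-6 = 1.62 × 10^-2 M
Ka = [H+][A-]/[HA] = (6.03 × 10^-6)² / 1.62 × 10^-2 = 2.2 × 10^-9

Ka = 2.2 × 10^-9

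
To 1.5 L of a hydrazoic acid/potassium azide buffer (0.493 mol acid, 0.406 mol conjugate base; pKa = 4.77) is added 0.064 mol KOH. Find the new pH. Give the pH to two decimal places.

pH = 4.81

After neutralization: n(HN3) = 0.429 mol, n(N3-) = 0.47 mol.
Henderson–Hasselbalch with mole ratio 0.47/0.429: pH = 4.77 + (+0.040)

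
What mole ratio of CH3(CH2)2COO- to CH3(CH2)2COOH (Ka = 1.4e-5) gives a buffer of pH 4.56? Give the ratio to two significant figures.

pKa = -log(1.4 × 10^-5) = 4.854
pH = pKa + log(r) ⇒ log(r) = 4.56 − 4.854 = -0.294
r = [CH3(CH2)2COO-]/[CH3(CH2)2COOH] = 10^(-0.294) = 0.508

ratio = 0.51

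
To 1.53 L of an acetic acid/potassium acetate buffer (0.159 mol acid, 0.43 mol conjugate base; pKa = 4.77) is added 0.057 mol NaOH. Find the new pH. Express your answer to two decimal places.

pH = 5.45

OH- converts CH3COOH to CH3COO-: CH3COOH → 0.102 mol, CH3COO- → 0.487 mol.
pH = pKa + log([A⁻]/[HA]) = 4.77 + log(0.487/0.102) = 4.77 +0.679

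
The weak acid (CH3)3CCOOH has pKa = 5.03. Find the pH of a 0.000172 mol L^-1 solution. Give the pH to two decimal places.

pH = 4.45

(CH3)3CCOOH ⇌ (CH3)3CCOO- + H+
Ka = 10^(−5.03) = 9.33 × 10^-6
From the ICE table, Ka = [H+]²/(0.000172 − [H+]) = 9.33 × 10^-6.
Here C₀/Ka ≈ 18.4, so the small-[H+] approximation fails. Use the quadratic:
[H+] = (−Ka + √(Ka² + 4·Ka·C₀))/2 = 3.57 × 10^-5 M
pH = −log[H+] = −log(3.57 × 10^-5) = 4.45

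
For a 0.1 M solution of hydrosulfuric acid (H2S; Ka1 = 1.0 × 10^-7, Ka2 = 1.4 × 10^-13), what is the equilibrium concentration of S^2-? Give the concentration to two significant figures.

First ionization gives [H+] ≈ [HS-] = 1.00 × 10^-4 M.
Second step: Ka2 = [H+][S^2-]/[HS-] ≈ [S^2-] (since [H+] ≈ [HS-]).
So [S^2-] ≈ Ka2.

1.4 × 10^-13 M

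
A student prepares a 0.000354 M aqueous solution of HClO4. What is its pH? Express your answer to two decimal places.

pH = 3.45

HClO4 is a strong acid and dissociates completely, so [H+] = 0.000354 M.
pH = -log(0.000354) = 3.45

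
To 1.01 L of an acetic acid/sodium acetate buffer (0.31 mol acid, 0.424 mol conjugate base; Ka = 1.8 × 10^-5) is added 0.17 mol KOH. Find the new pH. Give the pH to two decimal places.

pH = 5.37

OH- converts CH3COOH to CH3COO-: CH3COOH → 0.14 mol, CH3COO- → 0.594 mol.
pKa = −log(1.8 × 10^-5) = 4.745
Henderson–Hasselbalch with mole ratio 0.594/0.14: pH = 4.745 + (+0.628)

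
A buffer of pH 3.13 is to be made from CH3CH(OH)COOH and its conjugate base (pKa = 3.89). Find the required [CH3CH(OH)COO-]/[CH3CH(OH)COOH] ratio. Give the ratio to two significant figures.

pH = pKa + log(r) ⇒ log(r) = 3.13 − 3.89 = -0.76
r = [CH3CH(OH)COO-]/[CH3CH(OH)COOH] = 10^(-0.76) = 0.174

ratio = 0.17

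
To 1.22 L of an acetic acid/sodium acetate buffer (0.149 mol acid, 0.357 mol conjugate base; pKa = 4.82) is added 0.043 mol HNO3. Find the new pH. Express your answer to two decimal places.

After neutralization: n(CH3COOH) = 0.192 mol, n(CH3COO-) = 0.314 mol.
pH = pKa + log([A⁻]/[HA]) = 4.82 + log(0.314/0.192) = 4.82 +0.214

pH = 5.03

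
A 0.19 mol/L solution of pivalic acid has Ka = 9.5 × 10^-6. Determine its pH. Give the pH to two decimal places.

(CH3)3CCOOH ⇌ (CH3)3CCOO- + H+
Let x = [H+] at equilibrium. Ka = x²/(0.19 − x).
Assume x ≪ 0.19: x ≈ √(9.5 × 10^-6 × 0.19) = 1.34 × 10^-3 M
(x/C₀ = 0.71% < 5%, so the approximation holds.)
pH = −log[H+] = −log(1.34 × 10^-3) = 2.87

pH = 2.87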